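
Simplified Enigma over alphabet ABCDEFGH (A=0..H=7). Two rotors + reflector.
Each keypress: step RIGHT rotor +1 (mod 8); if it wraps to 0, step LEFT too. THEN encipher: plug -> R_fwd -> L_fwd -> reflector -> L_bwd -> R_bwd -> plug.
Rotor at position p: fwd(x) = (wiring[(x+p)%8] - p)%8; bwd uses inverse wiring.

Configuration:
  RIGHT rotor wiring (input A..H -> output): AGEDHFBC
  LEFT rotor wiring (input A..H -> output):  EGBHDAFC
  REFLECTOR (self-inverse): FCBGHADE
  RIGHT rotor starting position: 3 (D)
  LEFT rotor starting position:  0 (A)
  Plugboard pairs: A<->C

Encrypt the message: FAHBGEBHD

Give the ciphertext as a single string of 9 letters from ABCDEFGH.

Char 1 ('F'): step: R->4, L=0; F->plug->F->R->C->L->B->refl->C->L'->H->R'->H->plug->H
Char 2 ('A'): step: R->5, L=0; A->plug->C->R->F->L->A->refl->F->L'->G->R'->G->plug->G
Char 3 ('H'): step: R->6, L=0; H->plug->H->R->H->L->C->refl->B->L'->C->R'->C->plug->A
Char 4 ('B'): step: R->7, L=0; B->plug->B->R->B->L->G->refl->D->L'->E->R'->E->plug->E
Char 5 ('G'): step: R->0, L->1 (L advanced); G->plug->G->R->B->L->A->refl->F->L'->A->R'->A->plug->C
Char 6 ('E'): step: R->1, L=1; E->plug->E->R->E->L->H->refl->E->L'->F->R'->A->plug->C
Char 7 ('B'): step: R->2, L=1; B->plug->B->R->B->L->A->refl->F->L'->A->R'->F->plug->F
Char 8 ('H'): step: R->3, L=1; H->plug->H->R->B->L->A->refl->F->L'->A->R'->A->plug->C
Char 9 ('D'): step: R->4, L=1; D->plug->D->R->G->L->B->refl->C->L'->D->R'->A->plug->C

Answer: HGAECCFCC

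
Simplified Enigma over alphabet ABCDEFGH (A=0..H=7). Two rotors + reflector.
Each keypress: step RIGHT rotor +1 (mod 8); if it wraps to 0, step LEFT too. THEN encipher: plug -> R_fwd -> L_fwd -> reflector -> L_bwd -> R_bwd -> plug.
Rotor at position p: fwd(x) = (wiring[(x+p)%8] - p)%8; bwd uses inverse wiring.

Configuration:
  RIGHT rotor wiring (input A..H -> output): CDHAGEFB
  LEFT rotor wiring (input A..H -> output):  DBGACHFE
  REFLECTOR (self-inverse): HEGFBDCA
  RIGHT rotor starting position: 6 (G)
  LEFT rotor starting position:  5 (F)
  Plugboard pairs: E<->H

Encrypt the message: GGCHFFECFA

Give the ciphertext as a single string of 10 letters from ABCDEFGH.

Char 1 ('G'): step: R->7, L=5; G->plug->G->R->F->L->B->refl->E->L'->E->R'->C->plug->C
Char 2 ('G'): step: R->0, L->6 (L advanced); G->plug->G->R->F->L->C->refl->G->L'->B->R'->H->plug->E
Char 3 ('C'): step: R->1, L=6; C->plug->C->R->H->L->B->refl->E->L'->G->R'->B->plug->B
Char 4 ('H'): step: R->2, L=6; H->plug->E->R->D->L->D->refl->F->L'->C->R'->D->plug->D
Char 5 ('F'): step: R->3, L=6; F->plug->F->R->H->L->B->refl->E->L'->G->R'->E->plug->H
Char 6 ('F'): step: R->4, L=6; F->plug->F->R->H->L->B->refl->E->L'->G->R'->E->plug->H
Char 7 ('E'): step: R->5, L=6; E->plug->H->R->B->L->G->refl->C->L'->F->R'->D->plug->D
Char 8 ('C'): step: R->6, L=6; C->plug->C->R->E->L->A->refl->H->L'->A->R'->G->plug->G
Char 9 ('F'): step: R->7, L=6; F->plug->F->R->H->L->B->refl->E->L'->G->R'->H->plug->E
Char 10 ('A'): step: R->0, L->7 (L advanced); A->plug->A->R->C->L->C->refl->G->L'->H->R'->C->plug->C

Answer: CEBDHHDGEC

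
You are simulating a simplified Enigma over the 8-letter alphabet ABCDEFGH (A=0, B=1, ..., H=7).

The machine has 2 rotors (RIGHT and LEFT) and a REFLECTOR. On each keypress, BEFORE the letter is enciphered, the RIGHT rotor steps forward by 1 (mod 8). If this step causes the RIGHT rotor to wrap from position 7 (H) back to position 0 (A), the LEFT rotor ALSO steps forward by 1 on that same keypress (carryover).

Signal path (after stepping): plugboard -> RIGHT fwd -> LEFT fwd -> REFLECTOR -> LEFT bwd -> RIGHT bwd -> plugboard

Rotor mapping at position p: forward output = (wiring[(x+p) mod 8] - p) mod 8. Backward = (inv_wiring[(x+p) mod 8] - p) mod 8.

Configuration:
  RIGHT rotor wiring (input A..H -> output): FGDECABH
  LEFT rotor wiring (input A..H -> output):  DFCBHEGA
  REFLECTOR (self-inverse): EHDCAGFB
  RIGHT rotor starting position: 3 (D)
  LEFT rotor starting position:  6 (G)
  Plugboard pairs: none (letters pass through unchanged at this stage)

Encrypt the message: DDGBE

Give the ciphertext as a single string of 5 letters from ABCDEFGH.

Answer: ABDFB

Derivation:
Char 1 ('D'): step: R->4, L=6; D->plug->D->R->D->L->H->refl->B->L'->G->R'->A->plug->A
Char 2 ('D'): step: R->5, L=6; D->plug->D->R->A->L->A->refl->E->L'->E->R'->B->plug->B
Char 3 ('G'): step: R->6, L=6; G->plug->G->R->E->L->E->refl->A->L'->A->R'->D->plug->D
Char 4 ('B'): step: R->7, L=6; B->plug->B->R->G->L->B->refl->H->L'->D->R'->F->plug->F
Char 5 ('E'): step: R->0, L->7 (L advanced); E->plug->E->R->C->L->G->refl->F->L'->G->R'->B->plug->B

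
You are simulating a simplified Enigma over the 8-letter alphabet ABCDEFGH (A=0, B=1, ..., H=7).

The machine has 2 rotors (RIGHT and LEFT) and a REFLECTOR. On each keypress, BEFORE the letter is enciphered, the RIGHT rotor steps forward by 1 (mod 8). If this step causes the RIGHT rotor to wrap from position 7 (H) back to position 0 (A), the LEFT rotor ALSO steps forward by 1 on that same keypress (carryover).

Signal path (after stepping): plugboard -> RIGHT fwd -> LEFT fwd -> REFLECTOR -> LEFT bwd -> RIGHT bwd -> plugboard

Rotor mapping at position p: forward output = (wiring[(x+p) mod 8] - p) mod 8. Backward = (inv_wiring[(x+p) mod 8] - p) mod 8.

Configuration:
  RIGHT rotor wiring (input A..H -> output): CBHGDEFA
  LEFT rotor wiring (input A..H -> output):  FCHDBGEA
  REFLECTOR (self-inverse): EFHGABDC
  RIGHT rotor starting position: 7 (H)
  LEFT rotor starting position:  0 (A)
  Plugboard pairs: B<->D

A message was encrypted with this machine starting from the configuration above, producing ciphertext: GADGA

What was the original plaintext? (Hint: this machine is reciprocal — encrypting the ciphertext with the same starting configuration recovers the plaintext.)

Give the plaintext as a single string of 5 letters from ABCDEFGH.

Answer: DFGBG

Derivation:
Char 1 ('G'): step: R->0, L->1 (L advanced); G->plug->G->R->F->L->D->refl->G->L'->B->R'->B->plug->D
Char 2 ('A'): step: R->1, L=1; A->plug->A->R->A->L->B->refl->F->L'->E->R'->F->plug->F
Char 3 ('D'): step: R->2, L=1; D->plug->B->R->E->L->F->refl->B->L'->A->R'->G->plug->G
Char 4 ('G'): step: R->3, L=1; G->plug->G->R->G->L->H->refl->C->L'->C->R'->D->plug->B
Char 5 ('A'): step: R->4, L=1; A->plug->A->R->H->L->E->refl->A->L'->D->R'->G->plug->G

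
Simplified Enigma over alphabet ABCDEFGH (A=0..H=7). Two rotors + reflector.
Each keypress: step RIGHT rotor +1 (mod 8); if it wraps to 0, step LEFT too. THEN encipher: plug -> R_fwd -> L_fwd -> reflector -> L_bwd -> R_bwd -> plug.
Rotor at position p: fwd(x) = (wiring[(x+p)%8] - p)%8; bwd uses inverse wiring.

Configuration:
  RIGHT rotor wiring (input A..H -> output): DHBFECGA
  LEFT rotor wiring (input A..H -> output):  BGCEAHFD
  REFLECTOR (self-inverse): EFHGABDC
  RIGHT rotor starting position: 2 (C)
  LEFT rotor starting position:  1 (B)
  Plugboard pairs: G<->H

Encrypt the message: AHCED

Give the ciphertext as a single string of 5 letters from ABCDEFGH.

Answer: HEDHB

Derivation:
Char 1 ('A'): step: R->3, L=1; A->plug->A->R->C->L->D->refl->G->L'->E->R'->G->plug->H
Char 2 ('H'): step: R->4, L=1; H->plug->G->R->F->L->E->refl->A->L'->H->R'->E->plug->E
Char 3 ('C'): step: R->5, L=1; C->plug->C->R->D->L->H->refl->C->L'->G->R'->D->plug->D
Char 4 ('E'): step: R->6, L=1; E->plug->E->R->D->L->H->refl->C->L'->G->R'->G->plug->H
Char 5 ('D'): step: R->7, L=1; D->plug->D->R->C->L->D->refl->G->L'->E->R'->B->plug->B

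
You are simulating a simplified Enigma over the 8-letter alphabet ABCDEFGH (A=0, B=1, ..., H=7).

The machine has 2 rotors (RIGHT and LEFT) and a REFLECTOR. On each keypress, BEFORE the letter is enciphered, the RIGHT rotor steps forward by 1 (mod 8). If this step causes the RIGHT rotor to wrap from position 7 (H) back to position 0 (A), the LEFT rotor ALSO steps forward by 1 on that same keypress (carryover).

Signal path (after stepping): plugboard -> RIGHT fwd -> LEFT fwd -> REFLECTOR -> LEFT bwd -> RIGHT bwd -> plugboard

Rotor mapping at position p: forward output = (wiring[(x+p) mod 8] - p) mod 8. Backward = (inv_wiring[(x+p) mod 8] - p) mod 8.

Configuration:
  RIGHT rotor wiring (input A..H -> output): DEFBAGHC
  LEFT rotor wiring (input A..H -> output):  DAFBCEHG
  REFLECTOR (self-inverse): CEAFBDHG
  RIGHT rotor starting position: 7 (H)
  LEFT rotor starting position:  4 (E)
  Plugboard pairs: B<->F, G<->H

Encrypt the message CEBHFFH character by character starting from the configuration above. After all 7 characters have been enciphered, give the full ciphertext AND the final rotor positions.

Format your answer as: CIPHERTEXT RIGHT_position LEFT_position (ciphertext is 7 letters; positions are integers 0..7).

Answer: DHAFDDD 6 5

Derivation:
Char 1 ('C'): step: R->0, L->5 (L advanced); C->plug->C->R->F->L->A->refl->C->L'->B->R'->D->plug->D
Char 2 ('E'): step: R->1, L=5; E->plug->E->R->F->L->A->refl->C->L'->B->R'->G->plug->H
Char 3 ('B'): step: R->2, L=5; B->plug->F->R->A->L->H->refl->G->L'->D->R'->A->plug->A
Char 4 ('H'): step: R->3, L=5; H->plug->G->R->B->L->C->refl->A->L'->F->R'->B->plug->F
Char 5 ('F'): step: R->4, L=5; F->plug->B->R->C->L->B->refl->E->L'->G->R'->D->plug->D
Char 6 ('F'): step: R->5, L=5; F->plug->B->R->C->L->B->refl->E->L'->G->R'->D->plug->D
Char 7 ('H'): step: R->6, L=5; H->plug->G->R->C->L->B->refl->E->L'->G->R'->D->plug->D
Final: ciphertext=DHAFDDD, RIGHT=6, LEFT=5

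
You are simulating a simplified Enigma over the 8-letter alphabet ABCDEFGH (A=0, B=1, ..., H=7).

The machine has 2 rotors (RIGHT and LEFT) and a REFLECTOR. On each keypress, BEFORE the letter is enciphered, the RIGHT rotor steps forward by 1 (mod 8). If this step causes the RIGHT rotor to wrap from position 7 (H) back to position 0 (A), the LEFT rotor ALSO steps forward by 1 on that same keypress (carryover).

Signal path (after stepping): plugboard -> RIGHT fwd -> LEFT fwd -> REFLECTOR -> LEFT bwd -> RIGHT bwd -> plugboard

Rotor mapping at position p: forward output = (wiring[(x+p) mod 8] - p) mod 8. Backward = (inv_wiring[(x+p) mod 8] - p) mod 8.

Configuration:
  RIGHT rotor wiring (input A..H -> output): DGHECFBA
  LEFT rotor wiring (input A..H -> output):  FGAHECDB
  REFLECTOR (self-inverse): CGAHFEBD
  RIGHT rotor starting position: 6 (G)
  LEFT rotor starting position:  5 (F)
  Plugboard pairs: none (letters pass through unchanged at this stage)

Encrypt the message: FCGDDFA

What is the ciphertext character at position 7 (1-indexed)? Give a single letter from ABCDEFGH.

Char 1 ('F'): step: R->7, L=5; F->plug->F->R->D->L->A->refl->C->L'->G->R'->G->plug->G
Char 2 ('C'): step: R->0, L->6 (L advanced); C->plug->C->R->H->L->E->refl->F->L'->A->R'->H->plug->H
Char 3 ('G'): step: R->1, L=6; G->plug->G->R->H->L->E->refl->F->L'->A->R'->F->plug->F
Char 4 ('D'): step: R->2, L=6; D->plug->D->R->D->L->A->refl->C->L'->E->R'->H->plug->H
Char 5 ('D'): step: R->3, L=6; D->plug->D->R->G->L->G->refl->B->L'->F->R'->E->plug->E
Char 6 ('F'): step: R->4, L=6; F->plug->F->R->C->L->H->refl->D->L'->B->R'->B->plug->B
Char 7 ('A'): step: R->5, L=6; A->plug->A->R->A->L->F->refl->E->L'->H->R'->G->plug->G

G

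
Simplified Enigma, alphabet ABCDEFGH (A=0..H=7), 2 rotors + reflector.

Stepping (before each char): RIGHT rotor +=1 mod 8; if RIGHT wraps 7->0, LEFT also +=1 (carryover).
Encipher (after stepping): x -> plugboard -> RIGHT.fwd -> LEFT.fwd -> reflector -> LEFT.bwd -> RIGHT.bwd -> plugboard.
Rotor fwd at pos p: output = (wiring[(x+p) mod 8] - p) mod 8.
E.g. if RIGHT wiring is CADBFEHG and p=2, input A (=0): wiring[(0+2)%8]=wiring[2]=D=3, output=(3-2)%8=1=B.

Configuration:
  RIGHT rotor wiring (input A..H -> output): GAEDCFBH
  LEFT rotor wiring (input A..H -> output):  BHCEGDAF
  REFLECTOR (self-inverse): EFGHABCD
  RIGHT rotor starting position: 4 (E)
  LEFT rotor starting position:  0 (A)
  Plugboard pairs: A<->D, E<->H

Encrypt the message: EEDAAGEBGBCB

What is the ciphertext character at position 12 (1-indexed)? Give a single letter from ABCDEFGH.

Char 1 ('E'): step: R->5, L=0; E->plug->H->R->F->L->D->refl->H->L'->B->R'->D->plug->A
Char 2 ('E'): step: R->6, L=0; E->plug->H->R->H->L->F->refl->B->L'->A->R'->C->plug->C
Char 3 ('D'): step: R->7, L=0; D->plug->A->R->A->L->B->refl->F->L'->H->R'->B->plug->B
Char 4 ('A'): step: R->0, L->1 (L advanced); A->plug->D->R->D->L->F->refl->B->L'->B->R'->G->plug->G
Char 5 ('A'): step: R->1, L=1; A->plug->D->R->B->L->B->refl->F->L'->D->R'->B->plug->B
Char 6 ('G'): step: R->2, L=1; G->plug->G->R->E->L->C->refl->G->L'->A->R'->C->plug->C
Char 7 ('E'): step: R->3, L=1; E->plug->H->R->B->L->B->refl->F->L'->D->R'->F->plug->F
Char 8 ('B'): step: R->4, L=1; B->plug->B->R->B->L->B->refl->F->L'->D->R'->D->plug->A
Char 9 ('G'): step: R->5, L=1; G->plug->G->R->G->L->E->refl->A->L'->H->R'->F->plug->F
Char 10 ('B'): step: R->6, L=1; B->plug->B->R->B->L->B->refl->F->L'->D->R'->A->plug->D
Char 11 ('C'): step: R->7, L=1; C->plug->C->R->B->L->B->refl->F->L'->D->R'->F->plug->F
Char 12 ('B'): step: R->0, L->2 (L advanced); B->plug->B->R->A->L->A->refl->E->L'->C->R'->E->plug->H

H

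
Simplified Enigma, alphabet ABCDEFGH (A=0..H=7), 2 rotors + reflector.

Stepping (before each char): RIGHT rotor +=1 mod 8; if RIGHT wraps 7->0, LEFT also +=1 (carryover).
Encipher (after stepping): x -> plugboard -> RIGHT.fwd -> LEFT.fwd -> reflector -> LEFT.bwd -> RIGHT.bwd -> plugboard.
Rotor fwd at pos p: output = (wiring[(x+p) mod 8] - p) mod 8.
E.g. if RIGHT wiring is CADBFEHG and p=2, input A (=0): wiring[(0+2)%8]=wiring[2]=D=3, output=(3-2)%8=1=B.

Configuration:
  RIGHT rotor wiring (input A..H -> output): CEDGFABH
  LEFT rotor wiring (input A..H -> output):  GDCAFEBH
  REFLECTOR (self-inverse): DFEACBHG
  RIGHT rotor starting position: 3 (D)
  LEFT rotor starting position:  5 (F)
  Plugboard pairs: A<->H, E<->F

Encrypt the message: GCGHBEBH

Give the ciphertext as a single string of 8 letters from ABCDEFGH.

Answer: FGDDFBEG

Derivation:
Char 1 ('G'): step: R->4, L=5; G->plug->G->R->H->L->A->refl->D->L'->G->R'->E->plug->F
Char 2 ('C'): step: R->5, L=5; C->plug->C->R->C->L->C->refl->E->L'->B->R'->G->plug->G
Char 3 ('G'): step: R->6, L=5; G->plug->G->R->H->L->A->refl->D->L'->G->R'->D->plug->D
Char 4 ('H'): step: R->7, L=5; H->plug->A->R->A->L->H->refl->G->L'->E->R'->D->plug->D
Char 5 ('B'): step: R->0, L->6 (L advanced); B->plug->B->R->E->L->E->refl->C->L'->F->R'->E->plug->F
Char 6 ('E'): step: R->1, L=6; E->plug->F->R->A->L->D->refl->A->L'->C->R'->B->plug->B
Char 7 ('B'): step: R->2, L=6; B->plug->B->R->E->L->E->refl->C->L'->F->R'->F->plug->E
Char 8 ('H'): step: R->3, L=6; H->plug->A->R->D->L->F->refl->B->L'->B->R'->G->plug->G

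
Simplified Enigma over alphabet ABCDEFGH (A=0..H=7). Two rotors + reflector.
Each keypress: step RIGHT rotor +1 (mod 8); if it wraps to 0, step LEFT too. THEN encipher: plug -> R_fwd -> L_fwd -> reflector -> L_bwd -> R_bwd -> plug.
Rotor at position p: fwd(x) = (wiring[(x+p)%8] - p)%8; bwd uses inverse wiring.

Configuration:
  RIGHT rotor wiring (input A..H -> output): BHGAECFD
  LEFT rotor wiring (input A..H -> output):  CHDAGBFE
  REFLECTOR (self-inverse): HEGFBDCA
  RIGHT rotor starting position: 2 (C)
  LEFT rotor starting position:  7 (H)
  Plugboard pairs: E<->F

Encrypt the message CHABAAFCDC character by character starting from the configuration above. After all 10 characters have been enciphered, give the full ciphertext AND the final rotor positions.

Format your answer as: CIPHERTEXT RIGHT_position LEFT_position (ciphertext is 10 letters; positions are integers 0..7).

Answer: EEFEGHDBEE 4 0

Derivation:
Char 1 ('C'): step: R->3, L=7; C->plug->C->R->H->L->G->refl->C->L'->G->R'->F->plug->E
Char 2 ('H'): step: R->4, L=7; H->plug->H->R->E->L->B->refl->E->L'->D->R'->F->plug->E
Char 3 ('A'): step: R->5, L=7; A->plug->A->R->F->L->H->refl->A->L'->C->R'->E->plug->F
Char 4 ('B'): step: R->6, L=7; B->plug->B->R->F->L->H->refl->A->L'->C->R'->F->plug->E
Char 5 ('A'): step: R->7, L=7; A->plug->A->R->E->L->B->refl->E->L'->D->R'->G->plug->G
Char 6 ('A'): step: R->0, L->0 (L advanced); A->plug->A->R->B->L->H->refl->A->L'->D->R'->H->plug->H
Char 7 ('F'): step: R->1, L=0; F->plug->E->R->B->L->H->refl->A->L'->D->R'->D->plug->D
Char 8 ('C'): step: R->2, L=0; C->plug->C->R->C->L->D->refl->F->L'->G->R'->B->plug->B
Char 9 ('D'): step: R->3, L=0; D->plug->D->R->C->L->D->refl->F->L'->G->R'->F->plug->E
Char 10 ('C'): step: R->4, L=0; C->plug->C->R->B->L->H->refl->A->L'->D->R'->F->plug->E
Final: ciphertext=EEFEGHDBEE, RIGHT=4, LEFT=0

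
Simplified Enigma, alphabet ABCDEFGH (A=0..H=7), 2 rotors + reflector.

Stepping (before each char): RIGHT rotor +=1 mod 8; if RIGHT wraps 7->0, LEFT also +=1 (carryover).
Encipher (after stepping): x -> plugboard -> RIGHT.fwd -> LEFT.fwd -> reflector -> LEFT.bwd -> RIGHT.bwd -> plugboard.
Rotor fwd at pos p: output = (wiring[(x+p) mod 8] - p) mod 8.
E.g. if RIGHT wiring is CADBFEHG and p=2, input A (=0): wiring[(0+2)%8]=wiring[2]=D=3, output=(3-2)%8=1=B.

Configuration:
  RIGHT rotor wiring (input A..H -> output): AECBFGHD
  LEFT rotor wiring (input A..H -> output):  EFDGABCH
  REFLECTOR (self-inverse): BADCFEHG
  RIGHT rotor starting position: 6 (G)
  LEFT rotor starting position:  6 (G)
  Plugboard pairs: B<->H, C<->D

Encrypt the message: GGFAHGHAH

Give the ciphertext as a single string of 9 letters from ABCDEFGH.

Answer: FFBECCGFC

Derivation:
Char 1 ('G'): step: R->7, L=6; G->plug->G->R->H->L->D->refl->C->L'->G->R'->F->plug->F
Char 2 ('G'): step: R->0, L->7 (L advanced); G->plug->G->R->H->L->D->refl->C->L'->G->R'->F->plug->F
Char 3 ('F'): step: R->1, L=7; F->plug->F->R->G->L->C->refl->D->L'->H->R'->H->plug->B
Char 4 ('A'): step: R->2, L=7; A->plug->A->R->A->L->A->refl->B->L'->F->R'->E->plug->E
Char 5 ('H'): step: R->3, L=7; H->plug->B->R->C->L->G->refl->H->L'->E->R'->D->plug->C
Char 6 ('G'): step: R->4, L=7; G->plug->G->R->G->L->C->refl->D->L'->H->R'->D->plug->C
Char 7 ('H'): step: R->5, L=7; H->plug->B->R->C->L->G->refl->H->L'->E->R'->G->plug->G
Char 8 ('A'): step: R->6, L=7; A->plug->A->R->B->L->F->refl->E->L'->D->R'->F->plug->F
Char 9 ('H'): step: R->7, L=7; H->plug->B->R->B->L->F->refl->E->L'->D->R'->D->plug->C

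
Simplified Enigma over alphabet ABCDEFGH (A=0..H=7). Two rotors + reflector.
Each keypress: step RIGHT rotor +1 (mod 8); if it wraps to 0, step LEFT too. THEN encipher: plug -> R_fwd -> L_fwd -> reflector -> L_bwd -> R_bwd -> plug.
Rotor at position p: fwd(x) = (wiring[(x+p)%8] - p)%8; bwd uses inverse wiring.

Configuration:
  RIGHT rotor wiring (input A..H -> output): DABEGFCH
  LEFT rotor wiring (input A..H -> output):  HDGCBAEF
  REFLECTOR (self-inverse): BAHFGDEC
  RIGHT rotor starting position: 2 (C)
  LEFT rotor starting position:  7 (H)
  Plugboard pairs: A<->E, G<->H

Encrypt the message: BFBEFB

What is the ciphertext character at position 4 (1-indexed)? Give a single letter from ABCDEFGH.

Char 1 ('B'): step: R->3, L=7; B->plug->B->R->D->L->H->refl->C->L'->F->R'->G->plug->H
Char 2 ('F'): step: R->4, L=7; F->plug->F->R->E->L->D->refl->F->L'->H->R'->E->plug->A
Char 3 ('B'): step: R->5, L=7; B->plug->B->R->F->L->C->refl->H->L'->D->R'->E->plug->A
Char 4 ('E'): step: R->6, L=7; E->plug->A->R->E->L->D->refl->F->L'->H->R'->H->plug->G

G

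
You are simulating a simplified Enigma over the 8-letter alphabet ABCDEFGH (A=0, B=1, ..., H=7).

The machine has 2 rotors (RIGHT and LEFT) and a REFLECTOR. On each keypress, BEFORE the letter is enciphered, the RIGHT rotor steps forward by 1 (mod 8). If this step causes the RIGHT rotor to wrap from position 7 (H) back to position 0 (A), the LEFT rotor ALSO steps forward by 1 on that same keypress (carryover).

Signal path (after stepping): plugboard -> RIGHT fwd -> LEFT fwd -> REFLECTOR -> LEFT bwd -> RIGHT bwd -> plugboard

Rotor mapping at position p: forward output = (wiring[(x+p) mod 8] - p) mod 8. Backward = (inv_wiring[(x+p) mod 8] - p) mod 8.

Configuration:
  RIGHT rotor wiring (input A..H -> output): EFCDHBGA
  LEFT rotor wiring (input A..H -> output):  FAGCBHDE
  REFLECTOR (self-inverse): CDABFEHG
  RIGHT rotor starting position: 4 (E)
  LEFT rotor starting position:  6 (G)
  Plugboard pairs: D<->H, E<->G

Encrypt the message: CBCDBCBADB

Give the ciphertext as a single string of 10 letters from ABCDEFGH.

Char 1 ('C'): step: R->5, L=6; C->plug->C->R->D->L->C->refl->A->L'->E->R'->A->plug->A
Char 2 ('B'): step: R->6, L=6; B->plug->B->R->C->L->H->refl->G->L'->B->R'->G->plug->E
Char 3 ('C'): step: R->7, L=6; C->plug->C->R->G->L->D->refl->B->L'->H->R'->H->plug->D
Char 4 ('D'): step: R->0, L->7 (L advanced); D->plug->H->R->A->L->F->refl->E->L'->H->R'->E->plug->G
Char 5 ('B'): step: R->1, L=7; B->plug->B->R->B->L->G->refl->H->L'->D->R'->H->plug->D
Char 6 ('C'): step: R->2, L=7; C->plug->C->R->F->L->C->refl->A->L'->G->R'->F->plug->F
Char 7 ('B'): step: R->3, L=7; B->plug->B->R->E->L->D->refl->B->L'->C->R'->G->plug->E
Char 8 ('A'): step: R->4, L=7; A->plug->A->R->D->L->H->refl->G->L'->B->R'->F->plug->F
Char 9 ('D'): step: R->5, L=7; D->plug->H->R->C->L->B->refl->D->L'->E->R'->A->plug->A
Char 10 ('B'): step: R->6, L=7; B->plug->B->R->C->L->B->refl->D->L'->E->R'->E->plug->G

Answer: AEDGDFEFAG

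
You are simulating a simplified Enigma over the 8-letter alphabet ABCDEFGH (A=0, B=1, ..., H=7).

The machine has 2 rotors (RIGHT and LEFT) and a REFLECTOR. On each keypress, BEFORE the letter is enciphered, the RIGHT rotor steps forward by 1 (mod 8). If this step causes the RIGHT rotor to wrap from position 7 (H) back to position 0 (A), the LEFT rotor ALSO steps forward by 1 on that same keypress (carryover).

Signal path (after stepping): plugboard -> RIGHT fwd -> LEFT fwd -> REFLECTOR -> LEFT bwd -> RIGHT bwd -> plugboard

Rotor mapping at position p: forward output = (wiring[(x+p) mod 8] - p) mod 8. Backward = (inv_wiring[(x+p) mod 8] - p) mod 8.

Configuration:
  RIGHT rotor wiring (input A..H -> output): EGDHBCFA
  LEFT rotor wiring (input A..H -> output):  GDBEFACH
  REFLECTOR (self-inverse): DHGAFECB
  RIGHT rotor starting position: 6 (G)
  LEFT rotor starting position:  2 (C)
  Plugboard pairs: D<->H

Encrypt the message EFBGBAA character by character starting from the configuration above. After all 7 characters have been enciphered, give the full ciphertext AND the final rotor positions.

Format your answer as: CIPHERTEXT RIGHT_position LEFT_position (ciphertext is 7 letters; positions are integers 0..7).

Char 1 ('E'): step: R->7, L=2; E->plug->E->R->A->L->H->refl->B->L'->H->R'->C->plug->C
Char 2 ('F'): step: R->0, L->3 (L advanced); F->plug->F->R->C->L->F->refl->E->L'->E->R'->A->plug->A
Char 3 ('B'): step: R->1, L=3; B->plug->B->R->C->L->F->refl->E->L'->E->R'->F->plug->F
Char 4 ('G'): step: R->2, L=3; G->plug->G->R->C->L->F->refl->E->L'->E->R'->H->plug->D
Char 5 ('B'): step: R->3, L=3; B->plug->B->R->G->L->A->refl->D->L'->F->R'->E->plug->E
Char 6 ('A'): step: R->4, L=3; A->plug->A->R->F->L->D->refl->A->L'->G->R'->B->plug->B
Char 7 ('A'): step: R->5, L=3; A->plug->A->R->F->L->D->refl->A->L'->G->R'->F->plug->F
Final: ciphertext=CAFDEBF, RIGHT=5, LEFT=3

Answer: CAFDEBF 5 3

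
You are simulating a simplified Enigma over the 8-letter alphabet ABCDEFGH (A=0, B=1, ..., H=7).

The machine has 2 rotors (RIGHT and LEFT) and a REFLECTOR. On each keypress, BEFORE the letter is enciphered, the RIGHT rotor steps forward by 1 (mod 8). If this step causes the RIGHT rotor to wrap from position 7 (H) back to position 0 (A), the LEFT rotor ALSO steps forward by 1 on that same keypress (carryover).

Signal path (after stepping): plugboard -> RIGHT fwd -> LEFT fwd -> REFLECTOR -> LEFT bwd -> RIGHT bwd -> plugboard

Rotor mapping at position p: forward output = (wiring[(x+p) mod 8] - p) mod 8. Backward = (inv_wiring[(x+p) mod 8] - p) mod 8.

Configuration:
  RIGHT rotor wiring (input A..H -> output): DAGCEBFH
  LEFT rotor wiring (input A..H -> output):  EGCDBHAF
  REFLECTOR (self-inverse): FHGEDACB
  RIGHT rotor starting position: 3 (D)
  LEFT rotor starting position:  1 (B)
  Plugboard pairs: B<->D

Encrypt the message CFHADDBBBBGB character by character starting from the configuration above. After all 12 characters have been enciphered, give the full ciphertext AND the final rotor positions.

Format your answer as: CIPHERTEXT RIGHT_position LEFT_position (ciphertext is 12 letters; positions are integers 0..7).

Char 1 ('C'): step: R->4, L=1; C->plug->C->R->B->L->B->refl->H->L'->F->R'->B->plug->D
Char 2 ('F'): step: R->5, L=1; F->plug->F->R->B->L->B->refl->H->L'->F->R'->G->plug->G
Char 3 ('H'): step: R->6, L=1; H->plug->H->R->D->L->A->refl->F->L'->A->R'->E->plug->E
Char 4 ('A'): step: R->7, L=1; A->plug->A->R->A->L->F->refl->A->L'->D->R'->E->plug->E
Char 5 ('D'): step: R->0, L->2 (L advanced); D->plug->B->R->A->L->A->refl->F->L'->D->R'->A->plug->A
Char 6 ('D'): step: R->1, L=2; D->plug->B->R->F->L->D->refl->E->L'->H->R'->A->plug->A
Char 7 ('B'): step: R->2, L=2; B->plug->D->R->H->L->E->refl->D->L'->F->R'->F->plug->F
Char 8 ('B'): step: R->3, L=2; B->plug->D->R->C->L->H->refl->B->L'->B->R'->B->plug->D
Char 9 ('B'): step: R->4, L=2; B->plug->D->R->D->L->F->refl->A->L'->A->R'->A->plug->A
Char 10 ('B'): step: R->5, L=2; B->plug->D->R->G->L->C->refl->G->L'->E->R'->A->plug->A
Char 11 ('G'): step: R->6, L=2; G->plug->G->R->G->L->C->refl->G->L'->E->R'->F->plug->F
Char 12 ('B'): step: R->7, L=2; B->plug->D->R->H->L->E->refl->D->L'->F->R'->F->plug->F
Final: ciphertext=DGEEAAFDAAFF, RIGHT=7, LEFT=2

Answer: DGEEAAFDAAFF 7 2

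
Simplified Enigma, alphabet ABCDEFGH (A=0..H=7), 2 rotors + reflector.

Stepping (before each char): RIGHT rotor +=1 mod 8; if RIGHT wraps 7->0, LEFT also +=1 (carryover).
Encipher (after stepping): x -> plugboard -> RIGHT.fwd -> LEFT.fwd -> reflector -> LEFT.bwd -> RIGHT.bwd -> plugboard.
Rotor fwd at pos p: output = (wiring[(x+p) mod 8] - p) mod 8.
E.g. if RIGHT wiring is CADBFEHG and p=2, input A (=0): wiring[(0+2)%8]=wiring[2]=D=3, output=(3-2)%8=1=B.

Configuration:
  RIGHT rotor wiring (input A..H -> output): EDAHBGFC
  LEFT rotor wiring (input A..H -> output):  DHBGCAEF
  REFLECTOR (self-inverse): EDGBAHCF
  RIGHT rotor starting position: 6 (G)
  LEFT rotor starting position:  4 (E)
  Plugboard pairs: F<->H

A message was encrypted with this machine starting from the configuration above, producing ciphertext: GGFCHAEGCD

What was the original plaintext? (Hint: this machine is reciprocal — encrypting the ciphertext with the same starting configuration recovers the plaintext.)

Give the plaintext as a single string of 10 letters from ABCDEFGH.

Char 1 ('G'): step: R->7, L=4; G->plug->G->R->H->L->C->refl->G->L'->A->R'->E->plug->E
Char 2 ('G'): step: R->0, L->5 (L advanced); G->plug->G->R->F->L->E->refl->A->L'->C->R'->H->plug->F
Char 3 ('F'): step: R->1, L=5; F->plug->H->R->D->L->G->refl->C->L'->E->R'->F->plug->H
Char 4 ('C'): step: R->2, L=5; C->plug->C->R->H->L->F->refl->H->L'->B->R'->H->plug->F
Char 5 ('H'): step: R->3, L=5; H->plug->F->R->B->L->H->refl->F->L'->H->R'->E->plug->E
Char 6 ('A'): step: R->4, L=5; A->plug->A->R->F->L->E->refl->A->L'->C->R'->B->plug->B
Char 7 ('E'): step: R->5, L=5; E->plug->E->R->G->L->B->refl->D->L'->A->R'->B->plug->B
Char 8 ('G'): step: R->6, L=5; G->plug->G->R->D->L->G->refl->C->L'->E->R'->B->plug->B
Char 9 ('C'): step: R->7, L=5; C->plug->C->R->E->L->C->refl->G->L'->D->R'->A->plug->A
Char 10 ('D'): step: R->0, L->6 (L advanced); D->plug->D->R->H->L->C->refl->G->L'->A->R'->C->plug->C

Answer: EFHFEBBBAC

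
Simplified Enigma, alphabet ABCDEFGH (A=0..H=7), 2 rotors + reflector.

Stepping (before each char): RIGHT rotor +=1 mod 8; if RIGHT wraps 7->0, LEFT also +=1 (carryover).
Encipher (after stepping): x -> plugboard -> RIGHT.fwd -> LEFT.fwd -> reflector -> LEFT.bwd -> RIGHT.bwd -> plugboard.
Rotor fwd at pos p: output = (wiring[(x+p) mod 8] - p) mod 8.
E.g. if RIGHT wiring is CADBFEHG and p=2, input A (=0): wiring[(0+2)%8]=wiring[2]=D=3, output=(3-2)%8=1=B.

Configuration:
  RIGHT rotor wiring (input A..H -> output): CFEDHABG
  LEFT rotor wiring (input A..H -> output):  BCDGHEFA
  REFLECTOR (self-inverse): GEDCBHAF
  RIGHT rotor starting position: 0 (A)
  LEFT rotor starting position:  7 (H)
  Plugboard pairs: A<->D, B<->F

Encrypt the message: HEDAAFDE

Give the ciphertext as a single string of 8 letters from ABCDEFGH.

Char 1 ('H'): step: R->1, L=7; H->plug->H->R->B->L->C->refl->D->L'->C->R'->C->plug->C
Char 2 ('E'): step: R->2, L=7; E->plug->E->R->H->L->G->refl->A->L'->F->R'->C->plug->C
Char 3 ('D'): step: R->3, L=7; D->plug->A->R->A->L->B->refl->E->L'->D->R'->E->plug->E
Char 4 ('A'): step: R->4, L=7; A->plug->D->R->C->L->D->refl->C->L'->B->R'->F->plug->B
Char 5 ('A'): step: R->5, L=7; A->plug->D->R->F->L->A->refl->G->L'->H->R'->F->plug->B
Char 6 ('F'): step: R->6, L=7; F->plug->B->R->A->L->B->refl->E->L'->D->R'->A->plug->D
Char 7 ('D'): step: R->7, L=7; D->plug->A->R->H->L->G->refl->A->L'->F->R'->D->plug->A
Char 8 ('E'): step: R->0, L->0 (L advanced); E->plug->E->R->H->L->A->refl->G->L'->D->R'->D->plug->A

Answer: CCEBBDAA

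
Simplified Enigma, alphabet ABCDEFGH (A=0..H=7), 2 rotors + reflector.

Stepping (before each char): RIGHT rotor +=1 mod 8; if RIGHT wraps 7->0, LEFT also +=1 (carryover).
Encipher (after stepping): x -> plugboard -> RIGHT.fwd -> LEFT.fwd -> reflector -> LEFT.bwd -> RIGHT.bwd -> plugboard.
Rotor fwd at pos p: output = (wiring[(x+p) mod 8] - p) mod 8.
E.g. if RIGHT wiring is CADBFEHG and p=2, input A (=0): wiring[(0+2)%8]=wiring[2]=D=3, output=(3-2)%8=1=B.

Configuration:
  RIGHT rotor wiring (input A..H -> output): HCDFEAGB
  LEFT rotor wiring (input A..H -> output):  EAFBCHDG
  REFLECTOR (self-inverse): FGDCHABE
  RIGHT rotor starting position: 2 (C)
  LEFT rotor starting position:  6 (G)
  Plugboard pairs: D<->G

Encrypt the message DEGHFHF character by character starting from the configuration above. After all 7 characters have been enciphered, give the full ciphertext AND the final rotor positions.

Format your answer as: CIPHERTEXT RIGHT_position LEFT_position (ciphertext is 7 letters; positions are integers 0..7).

Answer: AGHFCDC 1 7

Derivation:
Char 1 ('D'): step: R->3, L=6; D->plug->G->R->H->L->B->refl->G->L'->C->R'->A->plug->A
Char 2 ('E'): step: R->4, L=6; E->plug->E->R->D->L->C->refl->D->L'->F->R'->D->plug->G
Char 3 ('G'): step: R->5, L=6; G->plug->D->R->C->L->G->refl->B->L'->H->R'->H->plug->H
Char 4 ('H'): step: R->6, L=6; H->plug->H->R->C->L->G->refl->B->L'->H->R'->F->plug->F
Char 5 ('F'): step: R->7, L=6; F->plug->F->R->F->L->D->refl->C->L'->D->R'->C->plug->C
Char 6 ('H'): step: R->0, L->7 (L advanced); H->plug->H->R->B->L->F->refl->A->L'->G->R'->G->plug->D
Char 7 ('F'): step: R->1, L=7; F->plug->F->R->F->L->D->refl->C->L'->E->R'->C->plug->C
Final: ciphertext=AGHFCDC, RIGHT=1, LEFT=7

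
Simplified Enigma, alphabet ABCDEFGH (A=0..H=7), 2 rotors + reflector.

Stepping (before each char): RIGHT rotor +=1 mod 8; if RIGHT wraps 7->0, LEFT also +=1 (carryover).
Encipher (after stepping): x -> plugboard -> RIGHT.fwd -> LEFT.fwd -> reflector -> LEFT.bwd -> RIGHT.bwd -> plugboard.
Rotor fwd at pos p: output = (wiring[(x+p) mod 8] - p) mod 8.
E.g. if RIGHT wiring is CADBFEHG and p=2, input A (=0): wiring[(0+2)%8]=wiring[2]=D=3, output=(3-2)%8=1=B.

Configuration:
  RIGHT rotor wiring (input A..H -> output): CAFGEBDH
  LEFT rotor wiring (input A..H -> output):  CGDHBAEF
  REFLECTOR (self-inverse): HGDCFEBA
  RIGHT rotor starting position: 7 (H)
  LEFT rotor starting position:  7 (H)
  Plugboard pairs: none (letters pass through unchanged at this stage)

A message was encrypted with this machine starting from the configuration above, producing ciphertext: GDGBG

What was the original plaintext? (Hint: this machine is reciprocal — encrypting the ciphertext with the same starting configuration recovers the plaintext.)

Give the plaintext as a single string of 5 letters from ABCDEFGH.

Answer: CCCEF

Derivation:
Char 1 ('G'): step: R->0, L->0 (L advanced); G->plug->G->R->D->L->H->refl->A->L'->F->R'->C->plug->C
Char 2 ('D'): step: R->1, L=0; D->plug->D->R->D->L->H->refl->A->L'->F->R'->C->plug->C
Char 3 ('G'): step: R->2, L=0; G->plug->G->R->A->L->C->refl->D->L'->C->R'->C->plug->C
Char 4 ('B'): step: R->3, L=0; B->plug->B->R->B->L->G->refl->B->L'->E->R'->E->plug->E
Char 5 ('G'): step: R->4, L=0; G->plug->G->R->B->L->G->refl->B->L'->E->R'->F->plug->F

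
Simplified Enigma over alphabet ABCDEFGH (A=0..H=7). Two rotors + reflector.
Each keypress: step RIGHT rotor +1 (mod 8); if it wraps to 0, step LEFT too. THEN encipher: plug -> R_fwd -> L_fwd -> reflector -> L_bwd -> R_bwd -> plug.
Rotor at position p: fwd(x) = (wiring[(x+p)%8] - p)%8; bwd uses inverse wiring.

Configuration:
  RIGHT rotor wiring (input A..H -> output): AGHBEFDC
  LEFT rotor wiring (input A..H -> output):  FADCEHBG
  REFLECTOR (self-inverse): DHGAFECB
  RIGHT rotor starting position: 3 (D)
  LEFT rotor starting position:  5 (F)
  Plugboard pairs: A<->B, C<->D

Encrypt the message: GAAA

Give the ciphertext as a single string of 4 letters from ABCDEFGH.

Answer: EEFG

Derivation:
Char 1 ('G'): step: R->4, L=5; G->plug->G->R->D->L->A->refl->D->L'->E->R'->E->plug->E
Char 2 ('A'): step: R->5, L=5; A->plug->B->R->G->L->F->refl->E->L'->B->R'->E->plug->E
Char 3 ('A'): step: R->6, L=5; A->plug->B->R->E->L->D->refl->A->L'->D->R'->F->plug->F
Char 4 ('A'): step: R->7, L=5; A->plug->B->R->B->L->E->refl->F->L'->G->R'->G->plug->G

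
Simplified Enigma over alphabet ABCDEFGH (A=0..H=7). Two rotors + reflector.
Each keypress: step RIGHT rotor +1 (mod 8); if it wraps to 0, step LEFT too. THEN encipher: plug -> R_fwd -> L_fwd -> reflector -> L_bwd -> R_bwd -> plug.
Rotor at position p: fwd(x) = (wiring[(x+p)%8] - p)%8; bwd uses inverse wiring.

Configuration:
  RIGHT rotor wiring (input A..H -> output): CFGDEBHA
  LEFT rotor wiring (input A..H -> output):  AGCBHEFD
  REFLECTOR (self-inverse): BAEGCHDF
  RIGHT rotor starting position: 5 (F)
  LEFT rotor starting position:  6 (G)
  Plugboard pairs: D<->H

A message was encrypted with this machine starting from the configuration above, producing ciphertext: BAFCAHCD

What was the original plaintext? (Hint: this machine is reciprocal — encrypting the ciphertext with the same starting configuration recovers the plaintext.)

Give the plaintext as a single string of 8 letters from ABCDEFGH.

Answer: CDBFGADC

Derivation:
Char 1 ('B'): step: R->6, L=6; B->plug->B->R->C->L->C->refl->E->L'->E->R'->C->plug->C
Char 2 ('A'): step: R->7, L=6; A->plug->A->R->B->L->F->refl->H->L'->A->R'->H->plug->D
Char 3 ('F'): step: R->0, L->7 (L advanced); F->plug->F->R->B->L->B->refl->A->L'->F->R'->B->plug->B
Char 4 ('C'): step: R->1, L=7; C->plug->C->R->C->L->H->refl->F->L'->G->R'->F->plug->F
Char 5 ('A'): step: R->2, L=7; A->plug->A->R->E->L->C->refl->E->L'->A->R'->G->plug->G
Char 6 ('H'): step: R->3, L=7; H->plug->D->R->E->L->C->refl->E->L'->A->R'->A->plug->A
Char 7 ('C'): step: R->4, L=7; C->plug->C->R->D->L->D->refl->G->L'->H->R'->H->plug->D
Char 8 ('D'): step: R->5, L=7; D->plug->H->R->H->L->G->refl->D->L'->D->R'->C->plug->C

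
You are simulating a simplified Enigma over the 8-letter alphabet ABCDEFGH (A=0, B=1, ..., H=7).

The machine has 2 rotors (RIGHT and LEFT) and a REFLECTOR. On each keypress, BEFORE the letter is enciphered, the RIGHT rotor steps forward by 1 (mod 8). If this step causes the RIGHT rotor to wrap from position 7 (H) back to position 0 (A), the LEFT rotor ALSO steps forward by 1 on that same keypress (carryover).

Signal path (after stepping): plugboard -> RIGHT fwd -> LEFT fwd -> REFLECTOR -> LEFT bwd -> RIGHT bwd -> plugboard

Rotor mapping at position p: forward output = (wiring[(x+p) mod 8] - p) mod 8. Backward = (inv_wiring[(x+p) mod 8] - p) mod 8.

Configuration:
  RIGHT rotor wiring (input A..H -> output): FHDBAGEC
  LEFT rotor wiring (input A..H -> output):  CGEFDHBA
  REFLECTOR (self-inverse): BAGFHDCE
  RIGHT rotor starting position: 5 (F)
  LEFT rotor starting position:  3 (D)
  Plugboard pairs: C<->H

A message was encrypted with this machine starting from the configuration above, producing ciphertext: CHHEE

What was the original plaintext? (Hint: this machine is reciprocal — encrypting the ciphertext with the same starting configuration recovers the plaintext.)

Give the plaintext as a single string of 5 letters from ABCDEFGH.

Char 1 ('C'): step: R->6, L=3; C->plug->H->R->A->L->C->refl->G->L'->D->R'->F->plug->F
Char 2 ('H'): step: R->7, L=3; H->plug->C->R->A->L->C->refl->G->L'->D->R'->A->plug->A
Char 3 ('H'): step: R->0, L->4 (L advanced); H->plug->C->R->D->L->E->refl->H->L'->A->R'->E->plug->E
Char 4 ('E'): step: R->1, L=4; E->plug->E->R->F->L->C->refl->G->L'->E->R'->H->plug->C
Char 5 ('E'): step: R->2, L=4; E->plug->E->R->C->L->F->refl->D->L'->B->R'->A->plug->A

Answer: FAECA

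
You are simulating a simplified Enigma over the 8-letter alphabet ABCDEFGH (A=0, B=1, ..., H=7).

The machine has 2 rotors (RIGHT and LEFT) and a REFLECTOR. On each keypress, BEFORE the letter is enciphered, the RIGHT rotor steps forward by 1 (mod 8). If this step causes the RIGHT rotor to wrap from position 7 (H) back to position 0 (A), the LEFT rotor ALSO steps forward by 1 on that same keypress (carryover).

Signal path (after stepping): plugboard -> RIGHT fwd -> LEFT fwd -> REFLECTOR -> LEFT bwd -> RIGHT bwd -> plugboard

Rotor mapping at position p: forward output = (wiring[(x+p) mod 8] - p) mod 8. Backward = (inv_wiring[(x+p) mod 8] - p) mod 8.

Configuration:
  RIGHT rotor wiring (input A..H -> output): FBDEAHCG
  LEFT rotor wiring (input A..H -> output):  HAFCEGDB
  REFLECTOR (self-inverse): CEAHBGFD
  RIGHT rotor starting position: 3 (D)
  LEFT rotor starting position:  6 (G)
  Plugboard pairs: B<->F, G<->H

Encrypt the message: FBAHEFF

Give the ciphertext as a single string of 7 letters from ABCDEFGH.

Char 1 ('F'): step: R->4, L=6; F->plug->B->R->D->L->C->refl->A->L'->H->R'->G->plug->H
Char 2 ('B'): step: R->5, L=6; B->plug->F->R->G->L->G->refl->F->L'->A->R'->D->plug->D
Char 3 ('A'): step: R->6, L=6; A->plug->A->R->E->L->H->refl->D->L'->B->R'->H->plug->G
Char 4 ('H'): step: R->7, L=6; H->plug->G->R->A->L->F->refl->G->L'->G->R'->B->plug->F
Char 5 ('E'): step: R->0, L->7 (L advanced); E->plug->E->R->A->L->C->refl->A->L'->B->R'->B->plug->F
Char 6 ('F'): step: R->1, L=7; F->plug->B->R->C->L->B->refl->E->L'->H->R'->D->plug->D
Char 7 ('F'): step: R->2, L=7; F->plug->B->R->C->L->B->refl->E->L'->H->R'->H->plug->G

Answer: HDGFFDG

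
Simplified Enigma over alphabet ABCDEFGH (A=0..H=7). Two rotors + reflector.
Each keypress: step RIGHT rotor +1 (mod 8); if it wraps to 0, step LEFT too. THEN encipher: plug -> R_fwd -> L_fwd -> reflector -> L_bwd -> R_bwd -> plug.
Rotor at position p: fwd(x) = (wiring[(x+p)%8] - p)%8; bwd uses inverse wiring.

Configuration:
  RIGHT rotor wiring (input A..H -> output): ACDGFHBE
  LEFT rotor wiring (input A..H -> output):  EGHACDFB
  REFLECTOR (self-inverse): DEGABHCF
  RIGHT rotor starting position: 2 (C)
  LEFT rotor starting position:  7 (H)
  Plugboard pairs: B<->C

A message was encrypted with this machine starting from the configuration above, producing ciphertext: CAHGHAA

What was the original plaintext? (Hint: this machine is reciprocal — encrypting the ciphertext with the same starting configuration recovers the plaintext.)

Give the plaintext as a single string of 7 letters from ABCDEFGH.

Answer: EHBFCFD

Derivation:
Char 1 ('C'): step: R->3, L=7; C->plug->B->R->C->L->H->refl->F->L'->B->R'->E->plug->E
Char 2 ('A'): step: R->4, L=7; A->plug->A->R->B->L->F->refl->H->L'->C->R'->H->plug->H
Char 3 ('H'): step: R->5, L=7; H->plug->H->R->A->L->C->refl->G->L'->H->R'->C->plug->B
Char 4 ('G'): step: R->6, L=7; G->plug->G->R->H->L->G->refl->C->L'->A->R'->F->plug->F
Char 5 ('H'): step: R->7, L=7; H->plug->H->R->C->L->H->refl->F->L'->B->R'->B->plug->C
Char 6 ('A'): step: R->0, L->0 (L advanced); A->plug->A->R->A->L->E->refl->B->L'->H->R'->F->plug->F
Char 7 ('A'): step: R->1, L=0; A->plug->A->R->B->L->G->refl->C->L'->E->R'->D->plug->D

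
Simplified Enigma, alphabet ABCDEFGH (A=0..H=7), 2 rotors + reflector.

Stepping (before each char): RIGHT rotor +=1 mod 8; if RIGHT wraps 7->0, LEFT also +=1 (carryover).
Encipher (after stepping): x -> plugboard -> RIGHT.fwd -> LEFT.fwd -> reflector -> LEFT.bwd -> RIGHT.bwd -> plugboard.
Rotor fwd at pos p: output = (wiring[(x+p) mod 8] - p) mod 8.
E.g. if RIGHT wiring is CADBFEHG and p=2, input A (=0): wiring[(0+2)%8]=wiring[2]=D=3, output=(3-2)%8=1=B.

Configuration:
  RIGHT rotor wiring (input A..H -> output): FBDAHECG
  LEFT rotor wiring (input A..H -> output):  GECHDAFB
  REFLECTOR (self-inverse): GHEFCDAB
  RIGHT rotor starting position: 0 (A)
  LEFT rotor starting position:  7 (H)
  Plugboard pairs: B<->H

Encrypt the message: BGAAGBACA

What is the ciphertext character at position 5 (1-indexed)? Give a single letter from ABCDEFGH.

Char 1 ('B'): step: R->1, L=7; B->plug->H->R->E->L->A->refl->G->L'->H->R'->C->plug->C
Char 2 ('G'): step: R->2, L=7; G->plug->G->R->D->L->D->refl->F->L'->C->R'->D->plug->D
Char 3 ('A'): step: R->3, L=7; A->plug->A->R->F->L->E->refl->C->L'->A->R'->H->plug->B
Char 4 ('A'): step: R->4, L=7; A->plug->A->R->D->L->D->refl->F->L'->C->R'->D->plug->D
Char 5 ('G'): step: R->5, L=7; G->plug->G->R->D->L->D->refl->F->L'->C->R'->H->plug->B

B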